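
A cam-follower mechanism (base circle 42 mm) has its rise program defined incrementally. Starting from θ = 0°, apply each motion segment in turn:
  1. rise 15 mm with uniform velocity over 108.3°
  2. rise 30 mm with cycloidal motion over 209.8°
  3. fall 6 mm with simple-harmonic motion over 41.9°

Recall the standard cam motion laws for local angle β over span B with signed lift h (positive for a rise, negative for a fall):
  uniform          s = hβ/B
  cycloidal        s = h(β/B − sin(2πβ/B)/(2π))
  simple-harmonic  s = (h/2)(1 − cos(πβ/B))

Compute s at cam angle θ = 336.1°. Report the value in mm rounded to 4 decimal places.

seg 1 [0°–108.3°] uniform, h=15: full span → s += 15 → s = 15.0000
seg 2 [108.3°–318.1°] cycloidal, h=30: full span → s += 30 → s = 45.0000
seg 3 [318.1°–360°] simple-harmonic, h=-6: θ=336.1° here. β=18, B=41.9. -6/2·(1 − cos(π·0.4296)) = -2.3418 → s = 42.6582

42.6582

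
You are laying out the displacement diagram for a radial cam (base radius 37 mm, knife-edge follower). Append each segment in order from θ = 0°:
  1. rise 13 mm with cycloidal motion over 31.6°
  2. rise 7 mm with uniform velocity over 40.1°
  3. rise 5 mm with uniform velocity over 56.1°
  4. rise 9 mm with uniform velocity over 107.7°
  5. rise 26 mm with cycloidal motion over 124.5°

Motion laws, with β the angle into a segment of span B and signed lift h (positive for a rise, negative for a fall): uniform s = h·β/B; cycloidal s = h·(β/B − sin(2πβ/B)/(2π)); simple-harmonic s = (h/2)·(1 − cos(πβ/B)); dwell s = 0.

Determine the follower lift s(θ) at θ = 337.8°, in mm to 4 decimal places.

seg 1 [0°–31.6°] cycloidal, h=13: full span → s += 13 → s = 13.0000
seg 2 [31.6°–71.7°] uniform, h=7: full span → s += 7 → s = 20.0000
seg 3 [71.7°–127.8°] uniform, h=5: full span → s += 5 → s = 25.0000
seg 4 [127.8°–235.5°] uniform, h=9: full span → s += 9 → s = 34.0000
seg 5 [235.5°–360°] cycloidal, h=26: θ=337.8° here. β=102.3, B=124.5. 26·(0.8217 − sin(2π·0.8217)/(2π)) = 25.0892 → s = 59.0892

59.0892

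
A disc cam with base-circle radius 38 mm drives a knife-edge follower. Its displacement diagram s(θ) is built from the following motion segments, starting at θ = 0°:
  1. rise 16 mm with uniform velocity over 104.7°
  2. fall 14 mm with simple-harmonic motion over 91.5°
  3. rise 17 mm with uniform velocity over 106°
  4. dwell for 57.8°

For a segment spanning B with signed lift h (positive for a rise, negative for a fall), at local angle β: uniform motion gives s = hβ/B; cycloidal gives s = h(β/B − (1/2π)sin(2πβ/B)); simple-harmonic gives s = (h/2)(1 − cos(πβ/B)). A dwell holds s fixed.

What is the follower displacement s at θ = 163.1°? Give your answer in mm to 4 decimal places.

seg 1 [0°–104.7°] uniform, h=16: full span → s += 16 → s = 16.0000
seg 2 [104.7°–196.2°] simple-harmonic, h=-14: θ=163.1° here. β=58.4, B=91.5. -14/2·(1 − cos(π·0.6383)) = -9.9456 → s = 6.0544

6.0544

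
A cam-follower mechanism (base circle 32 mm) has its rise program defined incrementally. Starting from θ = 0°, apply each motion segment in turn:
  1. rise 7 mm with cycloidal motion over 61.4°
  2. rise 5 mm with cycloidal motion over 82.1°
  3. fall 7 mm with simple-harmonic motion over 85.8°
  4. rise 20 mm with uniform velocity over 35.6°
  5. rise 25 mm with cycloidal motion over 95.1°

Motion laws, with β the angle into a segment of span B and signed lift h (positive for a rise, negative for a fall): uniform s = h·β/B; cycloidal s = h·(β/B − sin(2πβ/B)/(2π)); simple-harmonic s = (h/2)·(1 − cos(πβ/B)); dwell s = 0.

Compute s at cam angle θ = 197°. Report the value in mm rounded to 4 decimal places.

seg 1 [0°–61.4°] cycloidal, h=7: full span → s += 7 → s = 7.0000
seg 2 [61.4°–143.5°] cycloidal, h=5: full span → s += 5 → s = 12.0000
seg 3 [143.5°–229.3°] simple-harmonic, h=-7: θ=197° here. β=53.5, B=85.8. -7/2·(1 − cos(π·0.6235)) = -4.8246 → s = 7.1754

7.1754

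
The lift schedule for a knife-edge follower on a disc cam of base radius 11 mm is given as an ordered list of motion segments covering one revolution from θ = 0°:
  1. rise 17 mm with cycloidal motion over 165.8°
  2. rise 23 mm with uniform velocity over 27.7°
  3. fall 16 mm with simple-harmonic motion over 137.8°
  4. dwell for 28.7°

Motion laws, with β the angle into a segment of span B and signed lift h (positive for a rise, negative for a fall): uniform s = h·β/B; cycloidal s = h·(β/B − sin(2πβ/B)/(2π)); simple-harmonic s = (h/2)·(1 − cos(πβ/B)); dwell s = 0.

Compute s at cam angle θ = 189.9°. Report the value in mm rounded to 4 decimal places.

seg 1 [0°–165.8°] cycloidal, h=17: full span → s += 17 → s = 17.0000
seg 2 [165.8°–193.5°] uniform, h=23: θ=189.9° here. β=24.1, B=27.7. 23·24.1/27.7 = 20.0108 → s = 37.0108

37.0108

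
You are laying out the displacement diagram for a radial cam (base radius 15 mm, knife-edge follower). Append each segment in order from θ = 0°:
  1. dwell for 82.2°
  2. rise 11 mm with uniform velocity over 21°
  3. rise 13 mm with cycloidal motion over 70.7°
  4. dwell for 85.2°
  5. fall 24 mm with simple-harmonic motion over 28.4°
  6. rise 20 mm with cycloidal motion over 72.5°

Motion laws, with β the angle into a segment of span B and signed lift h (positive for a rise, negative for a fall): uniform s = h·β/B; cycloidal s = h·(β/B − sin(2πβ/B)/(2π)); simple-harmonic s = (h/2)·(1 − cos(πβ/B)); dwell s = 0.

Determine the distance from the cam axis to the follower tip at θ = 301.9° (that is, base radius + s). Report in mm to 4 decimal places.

seg 1 [0°–82.2°] dwell: s stays 0.0000
seg 2 [82.2°–103.2°] uniform, h=11: full span → s += 11 → s = 11.0000
seg 3 [103.2°–173.9°] cycloidal, h=13: full span → s += 13 → s = 24.0000
seg 4 [173.9°–259.1°] dwell: s stays 24.0000
seg 5 [259.1°–287.5°] simple-harmonic, h=-24: full span → s += -24 → s = 0.0000
seg 6 [287.5°–360°] cycloidal, h=20: θ=301.9° here. β=14.4, B=72.5. 20·(0.1986 − sin(2π·0.1986)/(2π)) = 0.9537 → s = 0.9537
radial distance = base radius + s = 15 + 0.9537 = 15.9537

15.9537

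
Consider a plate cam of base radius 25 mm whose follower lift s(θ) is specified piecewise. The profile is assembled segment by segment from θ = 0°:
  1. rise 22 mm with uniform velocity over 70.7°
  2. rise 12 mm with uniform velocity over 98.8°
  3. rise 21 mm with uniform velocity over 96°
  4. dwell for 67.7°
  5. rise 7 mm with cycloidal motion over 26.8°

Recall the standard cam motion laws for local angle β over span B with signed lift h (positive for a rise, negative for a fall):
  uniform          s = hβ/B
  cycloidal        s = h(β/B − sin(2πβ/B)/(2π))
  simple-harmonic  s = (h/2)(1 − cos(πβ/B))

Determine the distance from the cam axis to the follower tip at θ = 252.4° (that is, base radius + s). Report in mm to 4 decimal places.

seg 1 [0°–70.7°] uniform, h=22: full span → s += 22 → s = 22.0000
seg 2 [70.7°–169.5°] uniform, h=12: full span → s += 12 → s = 34.0000
seg 3 [169.5°–265.5°] uniform, h=21: θ=252.4° here. β=82.9, B=96. 21·82.9/96 = 18.1344 → s = 52.1344
radial distance = base radius + s = 25 + 52.1344 = 77.1344

77.1344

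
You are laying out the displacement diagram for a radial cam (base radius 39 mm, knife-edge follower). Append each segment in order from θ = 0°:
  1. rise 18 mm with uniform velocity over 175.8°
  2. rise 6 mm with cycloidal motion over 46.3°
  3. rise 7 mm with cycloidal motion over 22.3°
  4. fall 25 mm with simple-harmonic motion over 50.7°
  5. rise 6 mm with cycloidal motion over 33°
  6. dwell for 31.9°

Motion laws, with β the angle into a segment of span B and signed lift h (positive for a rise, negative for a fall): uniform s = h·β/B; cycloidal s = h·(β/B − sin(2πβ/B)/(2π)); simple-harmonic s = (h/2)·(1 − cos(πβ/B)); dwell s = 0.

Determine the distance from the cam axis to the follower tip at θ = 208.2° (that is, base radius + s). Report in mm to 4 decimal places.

seg 1 [0°–175.8°] uniform, h=18: full span → s += 18 → s = 18.0000
seg 2 [175.8°–222.1°] cycloidal, h=6: θ=208.2° here. β=32.4, B=46.3. 6·(0.6998 − sin(2π·0.6998)/(2π)) = 5.1065 → s = 23.1065
radial distance = base radius + s = 39 + 23.1065 = 62.1065

62.1065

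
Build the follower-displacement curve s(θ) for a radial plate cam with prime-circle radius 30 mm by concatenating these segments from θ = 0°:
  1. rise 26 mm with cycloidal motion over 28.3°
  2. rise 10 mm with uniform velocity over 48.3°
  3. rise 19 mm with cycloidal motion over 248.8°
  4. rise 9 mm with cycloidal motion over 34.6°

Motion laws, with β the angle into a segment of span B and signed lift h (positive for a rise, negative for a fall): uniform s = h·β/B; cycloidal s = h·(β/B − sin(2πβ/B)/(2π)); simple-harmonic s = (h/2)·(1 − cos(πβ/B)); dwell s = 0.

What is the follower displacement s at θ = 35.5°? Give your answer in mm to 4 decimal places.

seg 1 [0°–28.3°] cycloidal, h=26: full span → s += 26 → s = 26.0000
seg 2 [28.3°–76.6°] uniform, h=10: θ=35.5° here. β=7.2, B=48.3. 10·7.2/48.3 = 1.4907 → s = 27.4907

27.4907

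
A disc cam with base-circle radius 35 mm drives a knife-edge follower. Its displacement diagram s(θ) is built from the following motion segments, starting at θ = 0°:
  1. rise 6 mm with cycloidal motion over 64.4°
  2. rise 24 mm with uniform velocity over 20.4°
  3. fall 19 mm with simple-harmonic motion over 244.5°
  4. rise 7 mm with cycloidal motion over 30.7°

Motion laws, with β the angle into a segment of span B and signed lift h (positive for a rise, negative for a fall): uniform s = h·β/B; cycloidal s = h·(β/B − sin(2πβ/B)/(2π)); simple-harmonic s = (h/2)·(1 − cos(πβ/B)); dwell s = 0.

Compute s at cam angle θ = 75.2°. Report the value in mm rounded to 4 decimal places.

seg 1 [0°–64.4°] cycloidal, h=6: full span → s += 6 → s = 6.0000
seg 2 [64.4°–84.8°] uniform, h=24: θ=75.2° here. β=10.8, B=20.4. 24·10.8/20.4 = 12.7059 → s = 18.7059

18.7059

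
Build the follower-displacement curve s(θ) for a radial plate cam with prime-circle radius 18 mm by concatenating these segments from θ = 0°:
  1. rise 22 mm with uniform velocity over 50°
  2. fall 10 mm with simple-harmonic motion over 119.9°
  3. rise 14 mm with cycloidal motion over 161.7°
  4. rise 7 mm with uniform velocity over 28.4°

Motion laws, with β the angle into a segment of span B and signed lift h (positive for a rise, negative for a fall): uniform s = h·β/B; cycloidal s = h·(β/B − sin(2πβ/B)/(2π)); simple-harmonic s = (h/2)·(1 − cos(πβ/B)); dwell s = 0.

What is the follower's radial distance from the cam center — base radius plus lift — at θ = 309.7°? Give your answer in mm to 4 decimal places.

seg 1 [0°–50°] uniform, h=22: full span → s += 22 → s = 22.0000
seg 2 [50°–169.9°] simple-harmonic, h=-10: full span → s += -10 → s = 12.0000
seg 3 [169.9°–331.6°] cycloidal, h=14: θ=309.7° here. β=139.8, B=161.7. 14·(0.8646 − sin(2π·0.8646)/(2π)) = 13.7793 → s = 25.7793
radial distance = base radius + s = 18 + 25.7793 = 43.7793

43.7793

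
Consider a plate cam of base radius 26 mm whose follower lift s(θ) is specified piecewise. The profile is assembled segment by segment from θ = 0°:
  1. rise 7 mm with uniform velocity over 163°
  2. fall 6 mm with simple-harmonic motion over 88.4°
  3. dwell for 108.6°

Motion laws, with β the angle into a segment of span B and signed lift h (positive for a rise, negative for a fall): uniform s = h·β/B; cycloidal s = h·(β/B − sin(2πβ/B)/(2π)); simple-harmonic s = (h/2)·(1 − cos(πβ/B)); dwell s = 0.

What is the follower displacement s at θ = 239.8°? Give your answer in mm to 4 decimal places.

seg 1 [0°–163°] uniform, h=7: full span → s += 7 → s = 7.0000
seg 2 [163°–251.4°] simple-harmonic, h=-6: θ=239.8° here. β=76.8, B=88.4. -6/2·(1 − cos(π·0.8688)) = -5.7487 → s = 1.2513

1.2513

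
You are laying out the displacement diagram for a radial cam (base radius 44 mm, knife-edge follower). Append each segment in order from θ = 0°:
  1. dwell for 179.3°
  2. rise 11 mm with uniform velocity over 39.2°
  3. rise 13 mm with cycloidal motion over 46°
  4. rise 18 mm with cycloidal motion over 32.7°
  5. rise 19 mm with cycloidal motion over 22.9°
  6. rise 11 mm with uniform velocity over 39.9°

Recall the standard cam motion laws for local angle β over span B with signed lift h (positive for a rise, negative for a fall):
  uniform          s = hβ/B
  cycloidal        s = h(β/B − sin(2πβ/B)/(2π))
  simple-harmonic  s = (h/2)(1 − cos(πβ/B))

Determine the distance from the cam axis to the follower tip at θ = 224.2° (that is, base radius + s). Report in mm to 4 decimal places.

seg 1 [0°–179.3°] dwell: s stays 0.0000
seg 2 [179.3°–218.5°] uniform, h=11: full span → s += 11 → s = 11.0000
seg 3 [218.5°–264.5°] cycloidal, h=13: θ=224.2° here. β=5.7, B=46. 13·(0.1239 − sin(2π·0.1239)/(2π)) = 0.1579 → s = 11.1579
radial distance = base radius + s = 44 + 11.1579 = 55.1579

55.1579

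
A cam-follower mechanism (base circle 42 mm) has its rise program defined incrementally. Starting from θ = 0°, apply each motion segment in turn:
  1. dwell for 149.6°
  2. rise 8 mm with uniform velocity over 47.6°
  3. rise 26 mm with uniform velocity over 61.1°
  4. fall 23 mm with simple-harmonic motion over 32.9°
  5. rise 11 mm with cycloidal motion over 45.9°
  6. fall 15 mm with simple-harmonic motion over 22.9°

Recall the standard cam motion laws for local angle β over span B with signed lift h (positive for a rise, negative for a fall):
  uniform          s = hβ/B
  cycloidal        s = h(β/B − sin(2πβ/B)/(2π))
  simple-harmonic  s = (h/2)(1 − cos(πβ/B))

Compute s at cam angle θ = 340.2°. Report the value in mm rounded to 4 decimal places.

seg 1 [0°–149.6°] dwell: s stays 0.0000
seg 2 [149.6°–197.2°] uniform, h=8: full span → s += 8 → s = 8.0000
seg 3 [197.2°–258.3°] uniform, h=26: full span → s += 26 → s = 34.0000
seg 4 [258.3°–291.2°] simple-harmonic, h=-23: full span → s += -23 → s = 11.0000
seg 5 [291.2°–337.1°] cycloidal, h=11: full span → s += 11 → s = 22.0000
seg 6 [337.1°–360°] simple-harmonic, h=-15: θ=340.2° here. β=3.1, B=22.9. -15/2·(1 − cos(π·0.1354)) = -0.6681 → s = 21.3319

21.3319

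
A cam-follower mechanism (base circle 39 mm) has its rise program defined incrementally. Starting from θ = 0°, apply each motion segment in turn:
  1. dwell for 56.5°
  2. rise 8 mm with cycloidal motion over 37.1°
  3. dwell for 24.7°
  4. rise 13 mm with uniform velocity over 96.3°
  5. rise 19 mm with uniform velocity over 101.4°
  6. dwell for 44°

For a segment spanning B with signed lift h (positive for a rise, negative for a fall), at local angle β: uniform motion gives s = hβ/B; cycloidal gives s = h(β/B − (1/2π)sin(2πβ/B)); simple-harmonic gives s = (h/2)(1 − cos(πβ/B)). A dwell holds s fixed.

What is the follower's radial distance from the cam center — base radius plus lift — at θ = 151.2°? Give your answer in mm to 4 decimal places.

seg 1 [0°–56.5°] dwell: s stays 0.0000
seg 2 [56.5°–93.6°] cycloidal, h=8: full span → s += 8 → s = 8.0000
seg 3 [93.6°–118.3°] dwell: s stays 8.0000
seg 4 [118.3°–214.6°] uniform, h=13: θ=151.2° here. β=32.9, B=96.3. 13·32.9/96.3 = 4.4413 → s = 12.4413
radial distance = base radius + s = 39 + 12.4413 = 51.4413

51.4413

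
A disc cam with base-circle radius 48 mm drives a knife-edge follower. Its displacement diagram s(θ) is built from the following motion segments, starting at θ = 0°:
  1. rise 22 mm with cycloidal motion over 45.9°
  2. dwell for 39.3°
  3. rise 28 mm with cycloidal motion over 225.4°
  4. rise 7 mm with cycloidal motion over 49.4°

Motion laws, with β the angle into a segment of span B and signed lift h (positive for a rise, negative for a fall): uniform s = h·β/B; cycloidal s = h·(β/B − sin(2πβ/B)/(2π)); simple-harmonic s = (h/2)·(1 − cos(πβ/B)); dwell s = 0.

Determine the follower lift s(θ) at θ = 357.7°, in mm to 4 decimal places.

seg 1 [0°–45.9°] cycloidal, h=22: full span → s += 22 → s = 22.0000
seg 2 [45.9°–85.2°] dwell: s stays 22.0000
seg 3 [85.2°–310.6°] cycloidal, h=28: full span → s += 28 → s = 50.0000
seg 4 [310.6°–360°] cycloidal, h=7: θ=357.7° here. β=47.1, B=49.4. 7·(0.9534 − sin(2π·0.9534)/(2π)) = 6.9954 → s = 56.9954

56.9954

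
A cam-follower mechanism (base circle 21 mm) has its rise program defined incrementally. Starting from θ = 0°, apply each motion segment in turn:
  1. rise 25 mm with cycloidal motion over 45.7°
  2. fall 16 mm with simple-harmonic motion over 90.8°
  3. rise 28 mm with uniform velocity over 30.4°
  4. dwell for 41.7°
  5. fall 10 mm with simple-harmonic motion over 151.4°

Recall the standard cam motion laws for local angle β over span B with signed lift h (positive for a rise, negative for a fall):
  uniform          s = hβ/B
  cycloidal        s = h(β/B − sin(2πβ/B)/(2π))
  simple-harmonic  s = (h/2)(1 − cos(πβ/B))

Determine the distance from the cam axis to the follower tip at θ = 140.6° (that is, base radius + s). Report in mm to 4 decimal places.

seg 1 [0°–45.7°] cycloidal, h=25: full span → s += 25 → s = 25.0000
seg 2 [45.7°–136.5°] simple-harmonic, h=-16: full span → s += -16 → s = 9.0000
seg 3 [136.5°–166.9°] uniform, h=28: θ=140.6° here. β=4.1, B=30.4. 28·4.1/30.4 = 3.7763 → s = 12.7763
radial distance = base radius + s = 21 + 12.7763 = 33.7763

33.7763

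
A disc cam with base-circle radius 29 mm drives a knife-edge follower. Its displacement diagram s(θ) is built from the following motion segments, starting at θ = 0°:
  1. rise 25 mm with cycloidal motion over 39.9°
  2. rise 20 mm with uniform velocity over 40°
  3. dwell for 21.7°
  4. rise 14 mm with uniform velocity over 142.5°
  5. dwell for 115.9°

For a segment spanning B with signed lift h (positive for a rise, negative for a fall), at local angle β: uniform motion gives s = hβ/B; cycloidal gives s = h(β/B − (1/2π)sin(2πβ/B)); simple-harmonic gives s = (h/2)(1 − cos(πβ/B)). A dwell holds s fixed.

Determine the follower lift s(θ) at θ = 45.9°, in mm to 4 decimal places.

seg 1 [0°–39.9°] cycloidal, h=25: full span → s += 25 → s = 25.0000
seg 2 [39.9°–79.9°] uniform, h=20: θ=45.9° here. β=6, B=40. 20·6/40 = 3.0000 → s = 28.0000

28.0000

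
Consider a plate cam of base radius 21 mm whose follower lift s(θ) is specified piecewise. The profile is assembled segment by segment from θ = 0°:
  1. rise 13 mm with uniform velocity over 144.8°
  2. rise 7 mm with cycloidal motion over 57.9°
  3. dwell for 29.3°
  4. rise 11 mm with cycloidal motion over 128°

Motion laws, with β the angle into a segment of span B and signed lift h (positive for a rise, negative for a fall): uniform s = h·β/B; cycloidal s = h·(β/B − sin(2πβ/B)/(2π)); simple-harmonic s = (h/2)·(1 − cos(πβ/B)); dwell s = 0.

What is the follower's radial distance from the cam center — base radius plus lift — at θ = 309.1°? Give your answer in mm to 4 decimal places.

seg 1 [0°–144.8°] uniform, h=13: full span → s += 13 → s = 13.0000
seg 2 [144.8°–202.7°] cycloidal, h=7: full span → s += 7 → s = 20.0000
seg 3 [202.7°–232°] dwell: s stays 20.0000
seg 4 [232°–360°] cycloidal, h=11: θ=309.1° here. β=77.1, B=128. 11·(0.6023 − sin(2π·0.6023)/(2π)) = 7.6756 → s = 27.6756
radial distance = base radius + s = 21 + 27.6756 = 48.6756

48.6756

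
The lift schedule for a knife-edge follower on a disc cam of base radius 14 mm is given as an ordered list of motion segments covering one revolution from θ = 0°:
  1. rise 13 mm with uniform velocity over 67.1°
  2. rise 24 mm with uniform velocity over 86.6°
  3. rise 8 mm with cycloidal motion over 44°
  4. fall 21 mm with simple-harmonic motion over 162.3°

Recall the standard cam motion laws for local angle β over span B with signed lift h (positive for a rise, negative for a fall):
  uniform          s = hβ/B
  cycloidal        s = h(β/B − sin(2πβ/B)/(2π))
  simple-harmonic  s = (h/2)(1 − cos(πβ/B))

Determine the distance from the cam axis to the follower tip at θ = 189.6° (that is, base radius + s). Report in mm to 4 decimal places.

seg 1 [0°–67.1°] uniform, h=13: full span → s += 13 → s = 13.0000
seg 2 [67.1°–153.7°] uniform, h=24: full span → s += 24 → s = 37.0000
seg 3 [153.7°–197.7°] cycloidal, h=8: θ=189.6° here. β=35.9, B=44. 8·(0.8159 − sin(2π·0.8159)/(2π)) = 7.6929 → s = 44.6929
radial distance = base radius + s = 14 + 44.6929 = 58.6929

58.6929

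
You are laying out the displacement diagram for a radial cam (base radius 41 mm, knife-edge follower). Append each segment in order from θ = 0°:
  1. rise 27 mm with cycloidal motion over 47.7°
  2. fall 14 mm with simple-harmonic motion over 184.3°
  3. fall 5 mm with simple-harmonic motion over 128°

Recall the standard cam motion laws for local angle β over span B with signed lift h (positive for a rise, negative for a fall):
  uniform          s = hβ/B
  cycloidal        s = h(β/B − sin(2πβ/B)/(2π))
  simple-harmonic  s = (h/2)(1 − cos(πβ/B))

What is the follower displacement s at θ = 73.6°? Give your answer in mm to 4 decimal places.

seg 1 [0°–47.7°] cycloidal, h=27: full span → s += 27 → s = 27.0000
seg 2 [47.7°–232°] simple-harmonic, h=-14: θ=73.6° here. β=25.9, B=184.3. -14/2·(1 − cos(π·0.1405)) = -0.6712 → s = 26.3288

26.3288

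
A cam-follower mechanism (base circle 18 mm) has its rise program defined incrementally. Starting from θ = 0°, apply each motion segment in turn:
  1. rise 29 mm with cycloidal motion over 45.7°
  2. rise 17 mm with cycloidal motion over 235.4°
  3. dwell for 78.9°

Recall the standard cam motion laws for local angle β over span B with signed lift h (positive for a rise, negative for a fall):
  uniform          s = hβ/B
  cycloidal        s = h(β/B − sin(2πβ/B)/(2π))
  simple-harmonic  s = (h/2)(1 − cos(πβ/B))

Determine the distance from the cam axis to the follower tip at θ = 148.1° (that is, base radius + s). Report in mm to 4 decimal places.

seg 1 [0°–45.7°] cycloidal, h=29: full span → s += 29 → s = 29.0000
seg 2 [45.7°–281.1°] cycloidal, h=17: θ=148.1° here. β=102.4, B=235.4. 17·(0.4350 − sin(2π·0.4350)/(2π)) = 6.3206 → s = 35.3206
radial distance = base radius + s = 18 + 35.3206 = 53.3206

53.3206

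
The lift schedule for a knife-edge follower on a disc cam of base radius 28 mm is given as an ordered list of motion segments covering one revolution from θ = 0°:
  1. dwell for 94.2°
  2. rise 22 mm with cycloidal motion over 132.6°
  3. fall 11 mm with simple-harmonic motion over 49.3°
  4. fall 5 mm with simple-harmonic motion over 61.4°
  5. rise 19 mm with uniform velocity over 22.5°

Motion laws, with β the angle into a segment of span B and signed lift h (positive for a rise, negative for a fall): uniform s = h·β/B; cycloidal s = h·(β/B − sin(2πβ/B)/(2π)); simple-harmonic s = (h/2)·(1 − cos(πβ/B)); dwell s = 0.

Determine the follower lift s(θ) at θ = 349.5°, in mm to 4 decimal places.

seg 1 [0°–94.2°] dwell: s stays 0.0000
seg 2 [94.2°–226.8°] cycloidal, h=22: full span → s += 22 → s = 22.0000
seg 3 [226.8°–276.1°] simple-harmonic, h=-11: full span → s += -11 → s = 11.0000
seg 4 [276.1°–337.5°] simple-harmonic, h=-5: full span → s += -5 → s = 6.0000
seg 5 [337.5°–360°] uniform, h=19: θ=349.5° here. β=12, B=22.5. 19·12/22.5 = 10.1333 → s = 16.1333

16.1333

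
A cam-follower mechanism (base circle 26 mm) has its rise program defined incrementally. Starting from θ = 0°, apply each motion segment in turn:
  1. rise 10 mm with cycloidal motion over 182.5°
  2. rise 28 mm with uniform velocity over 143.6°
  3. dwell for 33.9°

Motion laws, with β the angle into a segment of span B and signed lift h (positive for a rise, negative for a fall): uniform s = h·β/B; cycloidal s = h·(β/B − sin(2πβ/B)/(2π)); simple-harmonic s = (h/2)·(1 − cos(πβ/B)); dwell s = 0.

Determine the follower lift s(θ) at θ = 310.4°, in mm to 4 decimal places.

seg 1 [0°–182.5°] cycloidal, h=10: full span → s += 10 → s = 10.0000
seg 2 [182.5°–326.1°] uniform, h=28: θ=310.4° here. β=127.9, B=143.6. 28·127.9/143.6 = 24.9387 → s = 34.9387

34.9387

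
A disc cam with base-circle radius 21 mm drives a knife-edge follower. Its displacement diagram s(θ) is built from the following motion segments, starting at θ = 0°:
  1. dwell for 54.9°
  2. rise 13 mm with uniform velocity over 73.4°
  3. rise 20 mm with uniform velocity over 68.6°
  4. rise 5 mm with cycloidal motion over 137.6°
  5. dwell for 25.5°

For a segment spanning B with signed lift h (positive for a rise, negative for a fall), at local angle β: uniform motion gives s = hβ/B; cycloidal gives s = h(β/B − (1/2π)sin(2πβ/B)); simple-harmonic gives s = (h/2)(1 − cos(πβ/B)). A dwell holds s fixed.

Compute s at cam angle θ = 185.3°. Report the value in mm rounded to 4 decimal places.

seg 1 [0°–54.9°] dwell: s stays 0.0000
seg 2 [54.9°–128.3°] uniform, h=13: full span → s += 13 → s = 13.0000
seg 3 [128.3°–196.9°] uniform, h=20: θ=185.3° here. β=57, B=68.6. 20·57/68.6 = 16.6181 → s = 29.6181

29.6181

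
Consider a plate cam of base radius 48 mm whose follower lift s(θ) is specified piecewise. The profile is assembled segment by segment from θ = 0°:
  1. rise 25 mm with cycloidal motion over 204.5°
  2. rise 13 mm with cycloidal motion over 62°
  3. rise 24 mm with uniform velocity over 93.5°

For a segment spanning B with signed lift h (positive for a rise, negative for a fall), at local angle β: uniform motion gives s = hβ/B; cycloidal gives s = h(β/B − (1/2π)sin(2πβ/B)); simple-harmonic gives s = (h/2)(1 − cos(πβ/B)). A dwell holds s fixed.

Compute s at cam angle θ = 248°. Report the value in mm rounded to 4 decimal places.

seg 1 [0°–204.5°] cycloidal, h=25: full span → s += 25 → s = 25.0000
seg 2 [204.5°–266.5°] cycloidal, h=13: θ=248° here. β=43.5, B=62. 13·(0.7016 − sin(2π·0.7016)/(2π)) = 11.0951 → s = 36.0951

36.0951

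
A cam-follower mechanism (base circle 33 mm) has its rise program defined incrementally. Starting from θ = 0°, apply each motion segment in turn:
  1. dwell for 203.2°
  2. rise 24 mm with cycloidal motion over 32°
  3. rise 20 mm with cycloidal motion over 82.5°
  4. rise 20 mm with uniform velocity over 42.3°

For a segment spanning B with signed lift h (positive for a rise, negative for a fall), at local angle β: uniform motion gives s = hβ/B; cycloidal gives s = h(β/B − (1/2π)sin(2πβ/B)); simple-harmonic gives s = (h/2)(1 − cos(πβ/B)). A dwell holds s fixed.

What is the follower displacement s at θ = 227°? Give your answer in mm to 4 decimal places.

seg 1 [0°–203.2°] dwell: s stays 0.0000
seg 2 [203.2°–235.2°] cycloidal, h=24: θ=227° here. β=23.8, B=32. 24·(0.7438 − sin(2π·0.7438)/(2π)) = 21.6668 → s = 21.6668

21.6668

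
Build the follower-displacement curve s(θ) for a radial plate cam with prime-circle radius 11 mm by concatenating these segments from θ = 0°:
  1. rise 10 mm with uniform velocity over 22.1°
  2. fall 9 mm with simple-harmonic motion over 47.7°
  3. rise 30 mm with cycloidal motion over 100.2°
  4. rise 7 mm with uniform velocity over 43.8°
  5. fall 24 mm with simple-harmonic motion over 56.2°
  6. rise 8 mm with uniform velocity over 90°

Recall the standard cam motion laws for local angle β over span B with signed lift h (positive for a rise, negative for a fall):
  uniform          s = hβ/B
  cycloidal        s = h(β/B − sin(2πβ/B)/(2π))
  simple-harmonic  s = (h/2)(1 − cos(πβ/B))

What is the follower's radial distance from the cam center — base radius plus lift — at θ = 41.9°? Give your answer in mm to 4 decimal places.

seg 1 [0°–22.1°] uniform, h=10: full span → s += 10 → s = 10.0000
seg 2 [22.1°–69.8°] simple-harmonic, h=-9: θ=41.9° here. β=19.8, B=47.7. -9/2·(1 − cos(π·0.4151)) = -3.3139 → s = 6.6861
radial distance = base radius + s = 11 + 6.6861 = 17.6861

17.6861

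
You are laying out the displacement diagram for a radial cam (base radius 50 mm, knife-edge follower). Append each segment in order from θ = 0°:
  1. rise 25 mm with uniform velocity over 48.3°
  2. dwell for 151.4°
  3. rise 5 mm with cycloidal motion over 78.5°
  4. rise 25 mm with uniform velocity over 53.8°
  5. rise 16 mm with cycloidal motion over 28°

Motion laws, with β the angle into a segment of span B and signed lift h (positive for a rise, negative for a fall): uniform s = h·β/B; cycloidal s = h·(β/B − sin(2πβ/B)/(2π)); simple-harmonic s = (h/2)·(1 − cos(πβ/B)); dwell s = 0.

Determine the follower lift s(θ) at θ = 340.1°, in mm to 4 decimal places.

seg 1 [0°–48.3°] uniform, h=25: full span → s += 25 → s = 25.0000
seg 2 [48.3°–199.7°] dwell: s stays 25.0000
seg 3 [199.7°–278.2°] cycloidal, h=5: full span → s += 5 → s = 30.0000
seg 4 [278.2°–332°] uniform, h=25: full span → s += 25 → s = 55.0000
seg 5 [332°–360°] cycloidal, h=16: θ=340.1° here. β=8.1, B=28. 16·(0.2893 − sin(2π·0.2893)/(2π)) = 2.1593 → s = 57.1593

57.1593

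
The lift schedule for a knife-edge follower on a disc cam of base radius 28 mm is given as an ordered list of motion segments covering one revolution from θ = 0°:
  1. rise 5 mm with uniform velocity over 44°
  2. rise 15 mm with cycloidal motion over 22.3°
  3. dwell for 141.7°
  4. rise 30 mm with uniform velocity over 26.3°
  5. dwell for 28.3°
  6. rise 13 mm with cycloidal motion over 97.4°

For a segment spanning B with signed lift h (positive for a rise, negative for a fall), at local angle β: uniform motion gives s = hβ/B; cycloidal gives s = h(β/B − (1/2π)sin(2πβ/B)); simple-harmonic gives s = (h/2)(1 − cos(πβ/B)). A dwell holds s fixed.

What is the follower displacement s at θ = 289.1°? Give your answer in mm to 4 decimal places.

seg 1 [0°–44°] uniform, h=5: full span → s += 5 → s = 5.0000
seg 2 [44°–66.3°] cycloidal, h=15: full span → s += 15 → s = 20.0000
seg 3 [66.3°–208°] dwell: s stays 20.0000
seg 4 [208°–234.3°] uniform, h=30: full span → s += 30 → s = 50.0000
seg 5 [234.3°–262.6°] dwell: s stays 50.0000
seg 6 [262.6°–360°] cycloidal, h=13: θ=289.1° here. β=26.5, B=97.4. 13·(0.2721 − sin(2π·0.2721)/(2π)) = 1.4878 → s = 51.4878

51.4878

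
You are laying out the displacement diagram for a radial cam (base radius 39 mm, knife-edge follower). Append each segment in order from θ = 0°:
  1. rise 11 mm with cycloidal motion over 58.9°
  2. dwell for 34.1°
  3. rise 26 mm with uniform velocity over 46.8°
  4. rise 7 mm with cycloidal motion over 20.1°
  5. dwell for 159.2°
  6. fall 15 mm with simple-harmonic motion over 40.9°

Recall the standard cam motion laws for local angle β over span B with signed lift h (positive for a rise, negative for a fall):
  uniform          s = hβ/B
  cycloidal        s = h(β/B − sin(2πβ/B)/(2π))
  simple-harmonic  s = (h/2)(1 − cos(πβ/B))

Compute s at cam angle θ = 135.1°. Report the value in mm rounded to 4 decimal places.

seg 1 [0°–58.9°] cycloidal, h=11: full span → s += 11 → s = 11.0000
seg 2 [58.9°–93°] dwell: s stays 11.0000
seg 3 [93°–139.8°] uniform, h=26: θ=135.1° here. β=42.1, B=46.8. 26·42.1/46.8 = 23.3889 → s = 34.3889

34.3889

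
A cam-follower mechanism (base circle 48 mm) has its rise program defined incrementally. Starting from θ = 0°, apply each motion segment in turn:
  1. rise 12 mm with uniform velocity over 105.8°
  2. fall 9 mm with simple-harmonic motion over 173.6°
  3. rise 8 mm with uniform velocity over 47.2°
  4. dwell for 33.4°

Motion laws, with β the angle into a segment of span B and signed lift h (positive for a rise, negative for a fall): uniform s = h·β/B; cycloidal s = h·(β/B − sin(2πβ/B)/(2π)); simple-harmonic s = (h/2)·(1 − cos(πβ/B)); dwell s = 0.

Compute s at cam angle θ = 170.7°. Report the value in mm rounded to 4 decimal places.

seg 1 [0°–105.8°] uniform, h=12: full span → s += 12 → s = 12.0000
seg 2 [105.8°–279.4°] simple-harmonic, h=-9: θ=170.7° here. β=64.9, B=173.6. -9/2·(1 − cos(π·0.3738)) = -2.7629 → s = 9.2371

9.2371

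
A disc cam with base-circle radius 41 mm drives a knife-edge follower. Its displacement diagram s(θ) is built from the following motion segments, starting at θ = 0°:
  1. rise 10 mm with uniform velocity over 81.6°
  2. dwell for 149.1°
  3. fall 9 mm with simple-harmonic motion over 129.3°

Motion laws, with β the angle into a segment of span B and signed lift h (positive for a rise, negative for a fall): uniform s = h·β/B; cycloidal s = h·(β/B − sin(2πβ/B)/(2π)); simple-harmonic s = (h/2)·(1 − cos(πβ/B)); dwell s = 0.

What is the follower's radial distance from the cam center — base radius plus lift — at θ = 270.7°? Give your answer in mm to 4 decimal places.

seg 1 [0°–81.6°] uniform, h=10: full span → s += 10 → s = 10.0000
seg 2 [81.6°–230.7°] dwell: s stays 10.0000
seg 3 [230.7°–360°] simple-harmonic, h=-9: θ=270.7° here. β=40, B=129.3. -9/2·(1 − cos(π·0.3094)) = -1.9631 → s = 8.0369
radial distance = base radius + s = 41 + 8.0369 = 49.0369

49.0369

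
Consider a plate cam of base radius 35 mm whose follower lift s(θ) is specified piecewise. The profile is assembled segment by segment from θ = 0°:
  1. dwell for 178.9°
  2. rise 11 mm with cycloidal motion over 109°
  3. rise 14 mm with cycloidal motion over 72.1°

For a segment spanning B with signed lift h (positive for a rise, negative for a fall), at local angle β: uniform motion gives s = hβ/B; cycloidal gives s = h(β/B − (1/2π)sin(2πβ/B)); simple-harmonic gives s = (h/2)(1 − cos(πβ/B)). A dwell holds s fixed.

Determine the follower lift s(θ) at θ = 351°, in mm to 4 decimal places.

seg 1 [0°–178.9°] dwell: s stays 0.0000
seg 2 [178.9°–287.9°] cycloidal, h=11: full span → s += 11 → s = 11.0000
seg 3 [287.9°–360°] cycloidal, h=14: θ=351° here. β=63.1, B=72.1. 14·(0.8752 − sin(2π·0.8752)/(2π)) = 13.8263 → s = 24.8263

24.8263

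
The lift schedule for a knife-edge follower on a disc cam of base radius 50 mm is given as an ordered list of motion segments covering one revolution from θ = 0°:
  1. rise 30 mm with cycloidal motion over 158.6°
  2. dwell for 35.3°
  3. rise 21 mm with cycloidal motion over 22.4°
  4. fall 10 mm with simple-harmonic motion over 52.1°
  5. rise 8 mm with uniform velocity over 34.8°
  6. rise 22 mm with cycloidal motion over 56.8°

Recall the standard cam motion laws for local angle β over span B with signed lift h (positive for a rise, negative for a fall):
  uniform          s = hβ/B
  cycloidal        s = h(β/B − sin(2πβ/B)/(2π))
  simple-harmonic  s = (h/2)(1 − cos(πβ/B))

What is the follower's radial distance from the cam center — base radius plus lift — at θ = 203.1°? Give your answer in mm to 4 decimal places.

seg 1 [0°–158.6°] cycloidal, h=30: full span → s += 30 → s = 30.0000
seg 2 [158.6°–193.9°] dwell: s stays 30.0000
seg 3 [193.9°–216.3°] cycloidal, h=21: θ=203.1° here. β=9.2, B=22.4. 21·(0.4107 − sin(2π·0.4107)/(2π)) = 6.8468 → s = 36.8468
radial distance = base radius + s = 50 + 36.8468 = 86.8468

86.8468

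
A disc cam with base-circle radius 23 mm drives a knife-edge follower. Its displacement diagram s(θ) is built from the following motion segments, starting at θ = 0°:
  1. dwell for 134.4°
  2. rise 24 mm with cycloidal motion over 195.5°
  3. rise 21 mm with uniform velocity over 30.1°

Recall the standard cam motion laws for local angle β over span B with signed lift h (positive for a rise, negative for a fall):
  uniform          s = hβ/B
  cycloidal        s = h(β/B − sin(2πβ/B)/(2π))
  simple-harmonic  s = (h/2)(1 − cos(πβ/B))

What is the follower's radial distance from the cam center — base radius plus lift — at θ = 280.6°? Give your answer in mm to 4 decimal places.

seg 1 [0°–134.4°] dwell: s stays 0.0000
seg 2 [134.4°–329.9°] cycloidal, h=24: θ=280.6° here. β=146.2, B=195.5. 24·(0.7478 − sin(2π·0.7478)/(2π)) = 21.7672 → s = 21.7672
radial distance = base radius + s = 23 + 21.7672 = 44.7672

44.7672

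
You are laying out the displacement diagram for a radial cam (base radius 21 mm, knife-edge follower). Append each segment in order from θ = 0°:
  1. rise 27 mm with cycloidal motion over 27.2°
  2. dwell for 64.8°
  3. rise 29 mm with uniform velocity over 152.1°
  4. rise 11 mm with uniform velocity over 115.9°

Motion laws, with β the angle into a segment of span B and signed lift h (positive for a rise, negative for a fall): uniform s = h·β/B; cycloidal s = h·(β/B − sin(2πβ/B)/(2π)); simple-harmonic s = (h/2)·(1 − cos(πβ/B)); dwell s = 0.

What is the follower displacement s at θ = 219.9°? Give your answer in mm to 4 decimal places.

seg 1 [0°–27.2°] cycloidal, h=27: full span → s += 27 → s = 27.0000
seg 2 [27.2°–92°] dwell: s stays 27.0000
seg 3 [92°–244.1°] uniform, h=29: θ=219.9° here. β=127.9, B=152.1. 29·127.9/152.1 = 24.3859 → s = 51.3859

51.3859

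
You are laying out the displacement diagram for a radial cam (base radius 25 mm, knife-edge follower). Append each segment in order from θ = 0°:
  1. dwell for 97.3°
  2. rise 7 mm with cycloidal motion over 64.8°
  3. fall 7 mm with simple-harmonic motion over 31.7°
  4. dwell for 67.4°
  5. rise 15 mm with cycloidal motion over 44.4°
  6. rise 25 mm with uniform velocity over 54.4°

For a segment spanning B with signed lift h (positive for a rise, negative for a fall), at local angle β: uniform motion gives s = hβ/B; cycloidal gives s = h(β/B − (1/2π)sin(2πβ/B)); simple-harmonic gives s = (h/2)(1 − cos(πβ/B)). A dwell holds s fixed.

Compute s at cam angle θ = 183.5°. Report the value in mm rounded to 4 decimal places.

seg 1 [0°–97.3°] dwell: s stays 0.0000
seg 2 [97.3°–162.1°] cycloidal, h=7: full span → s += 7 → s = 7.0000
seg 3 [162.1°–193.8°] simple-harmonic, h=-7: θ=183.5° here. β=21.4, B=31.7. -7/2·(1 − cos(π·0.6751)) = -5.3295 → s = 1.6705

1.6705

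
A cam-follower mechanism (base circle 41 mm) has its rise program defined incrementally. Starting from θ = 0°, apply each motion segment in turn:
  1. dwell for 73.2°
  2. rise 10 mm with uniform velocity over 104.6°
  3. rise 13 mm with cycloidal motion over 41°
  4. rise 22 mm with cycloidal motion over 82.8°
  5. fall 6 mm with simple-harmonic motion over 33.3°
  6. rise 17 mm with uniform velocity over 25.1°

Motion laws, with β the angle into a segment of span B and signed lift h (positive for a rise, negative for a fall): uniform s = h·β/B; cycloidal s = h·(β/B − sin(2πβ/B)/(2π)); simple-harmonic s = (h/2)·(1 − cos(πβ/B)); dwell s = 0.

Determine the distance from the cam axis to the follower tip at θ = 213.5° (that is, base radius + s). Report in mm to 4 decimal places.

seg 1 [0°–73.2°] dwell: s stays 0.0000
seg 2 [73.2°–177.8°] uniform, h=10: full span → s += 10 → s = 10.0000
seg 3 [177.8°–218.8°] cycloidal, h=13: θ=213.5° here. β=35.7, B=41. 13·(0.8707 − sin(2π·0.8707)/(2π)) = 12.8212 → s = 22.8212
radial distance = base radius + s = 41 + 22.8212 = 63.8212

63.8212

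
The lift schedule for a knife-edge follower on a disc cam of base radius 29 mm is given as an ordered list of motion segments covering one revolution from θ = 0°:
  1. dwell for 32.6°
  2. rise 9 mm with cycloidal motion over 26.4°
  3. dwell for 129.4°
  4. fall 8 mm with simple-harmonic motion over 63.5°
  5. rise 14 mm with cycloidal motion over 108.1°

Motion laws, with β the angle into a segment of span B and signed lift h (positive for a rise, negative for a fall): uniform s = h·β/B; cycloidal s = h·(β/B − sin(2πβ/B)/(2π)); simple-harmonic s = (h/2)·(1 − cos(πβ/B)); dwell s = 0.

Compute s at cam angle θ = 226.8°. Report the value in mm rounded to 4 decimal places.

seg 1 [0°–32.6°] dwell: s stays 0.0000
seg 2 [32.6°–59°] cycloidal, h=9: full span → s += 9 → s = 9.0000
seg 3 [59°–188.4°] dwell: s stays 9.0000
seg 4 [188.4°–251.9°] simple-harmonic, h=-8: θ=226.8° here. β=38.4, B=63.5. -8/2·(1 − cos(π·0.6047)) = -5.2924 → s = 3.7076

3.7076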